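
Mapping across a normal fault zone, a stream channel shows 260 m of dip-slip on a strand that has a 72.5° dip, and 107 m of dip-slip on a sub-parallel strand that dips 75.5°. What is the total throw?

throw_A = 260 × sin(72.5°) = 248 m
throw_B = 107 × sin(75.5°) = 103.6 m
total = 248 + 103.6 = 352 m

352 m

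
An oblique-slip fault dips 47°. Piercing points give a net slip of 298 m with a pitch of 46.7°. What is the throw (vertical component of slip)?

159 m

dip-slip = net slip × sin(rake) = 298 m × sin(46.7°) = 216.9 m
throw = dip-slip × sin(dip) = 216.9 × sin(47°) = 159 m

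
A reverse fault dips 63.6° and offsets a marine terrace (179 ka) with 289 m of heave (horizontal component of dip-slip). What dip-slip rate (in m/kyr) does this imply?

3.63 m/kyr

dip-slip = heave / cos(dip) = 289 m / cos(63.6°) = 650 m
rate = 650 m / 179 ka = 0.00363 m/yr = 3.63 m/kyr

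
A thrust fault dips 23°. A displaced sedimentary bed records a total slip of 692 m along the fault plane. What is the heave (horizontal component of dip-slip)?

637 m

heave = dip-slip × cos(dip) = 692 m × cos(23°) = 637 m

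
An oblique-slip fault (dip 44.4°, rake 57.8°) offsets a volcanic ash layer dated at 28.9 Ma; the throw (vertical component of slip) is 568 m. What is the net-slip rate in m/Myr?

33.2 m/Myr

dip-slip = throw / sin(dip) = 568 / sin(44.4°) = 811.8 m
net slip = dip-slip / sin(rake) = 811.8 / sin(57.8°) = 959.4 m
rate = 959.4 m / 28.9 Ma = 0.0000332 m/yr = 33.2 m/Myr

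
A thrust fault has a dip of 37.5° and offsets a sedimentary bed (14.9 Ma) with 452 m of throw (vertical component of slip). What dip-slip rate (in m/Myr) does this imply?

49.8 m/Myr

dip-slip = throw / sin(dip) = 452 m / sin(37.5°) = 742.5 m
rate = 742.5 m / 14.9 Ma = 0.0000498 m/yr = 49.8 m/Myr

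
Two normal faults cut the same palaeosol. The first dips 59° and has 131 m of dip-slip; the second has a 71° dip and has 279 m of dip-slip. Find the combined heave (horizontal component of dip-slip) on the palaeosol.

heave_A = 131 × cos(59°) = 67.47 m
heave_B = 279 × cos(71°) = 90.83 m
total = 67.47 + 90.83 = 158 m

158 m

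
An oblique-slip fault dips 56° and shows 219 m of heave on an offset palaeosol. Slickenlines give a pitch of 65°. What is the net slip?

dip-slip = heave / cos(dip) = 219 / cos(56°) = 391.6 m
net slip = dip-slip / sin(rake) = 391.6 / sin(65°) = 432 m

432 m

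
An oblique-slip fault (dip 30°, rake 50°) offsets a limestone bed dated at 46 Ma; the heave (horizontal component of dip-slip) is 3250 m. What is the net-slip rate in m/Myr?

dip-slip = heave / cos(dip) = 3250 / cos(30°) = 3753 m
net slip = dip-slip / sin(rake) = 3753 / sin(50°) = 4899 m
rate = 4899 m / 46 Ma = 0.000106 m/yr = 106 m/Myr

106 m/Myr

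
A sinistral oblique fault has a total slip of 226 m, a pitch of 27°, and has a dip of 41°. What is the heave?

dip-slip = net slip × sin(rake) = 226 m × sin(27°) = 102.6 m
heave = dip-slip × cos(dip) = 102.6 × cos(41°) = 77.4 m

77.4 m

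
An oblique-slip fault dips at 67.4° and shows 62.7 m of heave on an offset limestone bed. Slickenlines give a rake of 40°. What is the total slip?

254 m

dip-slip = heave / cos(dip) = 62.7 / cos(67.4°) = 163.2 m
net slip = dip-slip / sin(rake) = 163.2 / sin(40°) = 254 m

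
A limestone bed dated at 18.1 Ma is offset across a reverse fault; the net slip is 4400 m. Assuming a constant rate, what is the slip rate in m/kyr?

rate = 4400 m / 18.1 Ma = 0.000243 m/yr = 0.243 m/kyr

0.243 m/kyr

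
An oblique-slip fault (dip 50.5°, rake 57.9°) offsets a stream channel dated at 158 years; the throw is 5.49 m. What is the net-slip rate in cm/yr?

5.32 cm/yr

dip-slip = throw / sin(dip) = 5.49 / sin(50.5°) = 7.115 m
net slip = dip-slip / sin(rake) = 7.115 / sin(57.9°) = 8.399 m
rate = 8.399 m / 158 years = 0.0532 m/yr = 5.32 cm/yr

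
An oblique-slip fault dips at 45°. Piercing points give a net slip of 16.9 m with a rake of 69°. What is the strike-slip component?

strike-slip = net slip × cos(rake) = 16.9 m × cos(69°) = 6.06 m

6.06 m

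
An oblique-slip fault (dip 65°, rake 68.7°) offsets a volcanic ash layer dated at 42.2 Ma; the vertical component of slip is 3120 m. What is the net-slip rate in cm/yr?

dip-slip = throw / sin(dip) = 3120 / sin(65°) = 3443 m
net slip = dip-slip / sin(rake) = 3443 / sin(68.7°) = 3695 m
rate = 3695 m / 42.2 Ma = 0.0000876 m/yr = 0.00876 cm/yr

0.00876 cm/yr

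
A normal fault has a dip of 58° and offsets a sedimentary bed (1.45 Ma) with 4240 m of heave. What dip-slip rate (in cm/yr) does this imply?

dip-slip = heave / cos(dip) = 4240 m / cos(58°) = 8001 m
rate = 8001 m / 1.45 Ma = 0.00552 m/yr = 0.552 cm/yr

0.552 cm/yr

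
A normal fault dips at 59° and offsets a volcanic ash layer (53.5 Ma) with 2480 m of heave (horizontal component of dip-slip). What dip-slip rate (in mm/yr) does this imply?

0.0900 mm/yr

dip-slip = heave / cos(dip) = 2480 m / cos(59°) = 4815 m
rate = 4815 m / 53.5 Ma = 0.0000900 m/yr = 0.0900 mm/yr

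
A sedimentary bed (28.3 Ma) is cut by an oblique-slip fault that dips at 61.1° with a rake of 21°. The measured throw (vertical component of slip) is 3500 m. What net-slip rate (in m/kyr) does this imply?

dip-slip = throw / sin(dip) = 3500 / sin(61.1°) = 3998 m
net slip = dip-slip / sin(rake) = 3998 / sin(21°) = 11160 m
rate = 11160 m / 28.3 Ma = 0.000394 m/yr = 0.394 m/kyr

0.394 m/kyr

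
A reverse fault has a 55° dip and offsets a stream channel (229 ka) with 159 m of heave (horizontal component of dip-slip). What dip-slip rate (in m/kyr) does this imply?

1.21 m/kyr

dip-slip = heave / cos(dip) = 159 m / cos(55°) = 277.2 m
rate = 277.2 m / 229 ka = 0.00121 m/yr = 1.21 m/kyr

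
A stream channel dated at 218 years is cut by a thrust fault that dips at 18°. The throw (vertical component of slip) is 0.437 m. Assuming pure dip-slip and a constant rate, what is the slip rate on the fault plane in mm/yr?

6.49 mm/yr

dip-slip = throw / sin(dip) = 0.437 m / sin(18°) = 1.414 m
rate = 1.414 m / 218 years = 0.00649 m/yr = 6.49 mm/yr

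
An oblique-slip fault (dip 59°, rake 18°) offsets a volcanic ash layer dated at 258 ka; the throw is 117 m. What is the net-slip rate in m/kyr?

dip-slip = throw / sin(dip) = 117 / sin(59°) = 136.5 m
net slip = dip-slip / sin(rake) = 136.5 / sin(18°) = 441.7 m
rate = 441.7 m / 258 ka = 0.00171 m/yr = 1.71 m/kyr

1.71 m/kyr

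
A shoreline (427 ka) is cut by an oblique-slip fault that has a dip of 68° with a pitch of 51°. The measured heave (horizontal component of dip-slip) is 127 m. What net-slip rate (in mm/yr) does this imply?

1.02 mm/yr

dip-slip = heave / cos(dip) = 127 / cos(68°) = 339 m
net slip = dip-slip / sin(rake) = 339 / sin(51°) = 436.2 m
rate = 436.2 m / 427 ka = 0.00102 m/yr = 1.02 mm/yr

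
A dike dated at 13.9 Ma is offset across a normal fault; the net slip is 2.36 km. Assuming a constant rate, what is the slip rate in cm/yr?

rate = 2.36 km / 13.9 Ma = 0.000170 m/yr = 0.0170 cm/yr

0.0170 cm/yr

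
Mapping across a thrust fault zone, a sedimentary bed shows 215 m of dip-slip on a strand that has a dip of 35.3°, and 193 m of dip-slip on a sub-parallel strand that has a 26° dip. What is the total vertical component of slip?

209 m

throw_A = 215 × sin(35.3°) = 124.2 m
throw_B = 193 × sin(26°) = 84.61 m
total = 124.2 + 84.61 = 209 m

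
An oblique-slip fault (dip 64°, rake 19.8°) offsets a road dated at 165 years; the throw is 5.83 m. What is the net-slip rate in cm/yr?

11.6 cm/yr

dip-slip = throw / sin(dip) = 5.83 / sin(64°) = 6.486 m
net slip = dip-slip / sin(rake) = 6.486 / sin(19.8°) = 19.15 m
rate = 19.15 m / 165 years = 0.116 m/yr = 11.6 cm/yr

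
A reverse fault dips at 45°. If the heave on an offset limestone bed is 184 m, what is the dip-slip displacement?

dip-slip = heave / cos(dip) = 184 / cos(45°) = 260 m

260 m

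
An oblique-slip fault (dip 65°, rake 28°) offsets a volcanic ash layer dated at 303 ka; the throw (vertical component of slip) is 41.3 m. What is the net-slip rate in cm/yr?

dip-slip = throw / sin(dip) = 41.3 / sin(65°) = 45.57 m
net slip = dip-slip / sin(rake) = 45.57 / sin(28°) = 97.07 m
rate = 97.07 m / 303 ka = 0.000320 m/yr = 0.0320 cm/yr

0.0320 cm/yr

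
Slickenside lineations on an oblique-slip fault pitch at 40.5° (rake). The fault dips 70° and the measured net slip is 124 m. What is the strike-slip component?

94.3 m

strike-slip = net slip × cos(rake) = 124 m × cos(40.5°) = 94.3 m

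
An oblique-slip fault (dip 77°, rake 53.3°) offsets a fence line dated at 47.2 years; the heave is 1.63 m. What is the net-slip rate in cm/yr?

19.1 cm/yr

dip-slip = heave / cos(dip) = 1.63 / cos(77°) = 7.246 m
net slip = dip-slip / sin(rake) = 7.246 / sin(53.3°) = 9.037 m
rate = 9.037 m / 47.2 years = 0.191 m/yr = 19.1 cm/yr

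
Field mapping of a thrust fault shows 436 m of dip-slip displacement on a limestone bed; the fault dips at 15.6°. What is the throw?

throw = dip-slip × sin(dip) = 436 m × sin(15.6°) = 117 m

117 m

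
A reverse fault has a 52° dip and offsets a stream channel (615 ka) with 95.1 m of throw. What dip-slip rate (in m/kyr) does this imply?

0.196 m/kyr

dip-slip = throw / sin(dip) = 95.1 m / sin(52°) = 120.7 m
rate = 120.7 m / 615 ka = 0.000196 m/yr = 0.196 m/kyr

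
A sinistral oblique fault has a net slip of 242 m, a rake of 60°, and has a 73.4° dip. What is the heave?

dip-slip = net slip × sin(rake) = 242 m × sin(60°) = 209.6 m
heave = dip-slip × cos(dip) = 209.6 × cos(73.4°) = 59.9 m

59.9 m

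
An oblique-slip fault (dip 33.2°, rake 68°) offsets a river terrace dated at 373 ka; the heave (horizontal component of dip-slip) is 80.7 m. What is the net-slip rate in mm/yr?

dip-slip = heave / cos(dip) = 80.7 / cos(33.2°) = 96.44 m
net slip = dip-slip / sin(rake) = 96.44 / sin(68°) = 104 m
rate = 104 m / 373 ka = 0.000279 m/yr = 0.279 mm/yr

0.279 mm/yr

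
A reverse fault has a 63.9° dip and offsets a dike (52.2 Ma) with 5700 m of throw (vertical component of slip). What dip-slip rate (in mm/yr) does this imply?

dip-slip = throw / sin(dip) = 5700 m / sin(63.9°) = 6347 m
rate = 6347 m / 52.2 Ma = 0.000122 m/yr = 0.122 mm/yr

0.122 mm/yr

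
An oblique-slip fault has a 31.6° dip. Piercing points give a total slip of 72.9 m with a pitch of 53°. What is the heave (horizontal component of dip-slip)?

dip-slip = net slip × sin(rake) = 72.9 m × sin(53°) = 58.22 m
heave = dip-slip × cos(dip) = 58.22 × cos(31.6°) = 49.6 m

49.6 m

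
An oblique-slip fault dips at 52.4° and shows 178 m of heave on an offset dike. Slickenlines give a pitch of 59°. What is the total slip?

340 m

dip-slip = heave / cos(dip) = 178 / cos(52.4°) = 291.7 m
net slip = dip-slip / sin(rake) = 291.7 / sin(59°) = 340 m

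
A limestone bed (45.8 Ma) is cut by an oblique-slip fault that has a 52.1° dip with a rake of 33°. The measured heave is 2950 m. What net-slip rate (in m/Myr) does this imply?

dip-slip = heave / cos(dip) = 2950 / cos(52.1°) = 4802 m
net slip = dip-slip / sin(rake) = 4802 / sin(33°) = 8817 m
rate = 8817 m / 45.8 Ma = 0.000193 m/yr = 193 m/Myr

193 m/Myr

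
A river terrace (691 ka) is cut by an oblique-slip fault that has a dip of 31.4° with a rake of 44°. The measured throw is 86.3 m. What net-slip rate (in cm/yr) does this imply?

0.0345 cm/yr

dip-slip = throw / sin(dip) = 86.3 / sin(31.4°) = 165.6 m
net slip = dip-slip / sin(rake) = 165.6 / sin(44°) = 238.4 m
rate = 238.4 m / 691 ka = 0.000345 m/yr = 0.0345 cm/yr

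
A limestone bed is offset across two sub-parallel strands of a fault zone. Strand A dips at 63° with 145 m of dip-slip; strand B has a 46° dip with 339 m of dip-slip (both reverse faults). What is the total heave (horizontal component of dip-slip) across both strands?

301 m

heave_A = 145 × cos(63°) = 65.83 m
heave_B = 339 × cos(46°) = 235.5 m
total = 65.83 + 235.5 = 301 m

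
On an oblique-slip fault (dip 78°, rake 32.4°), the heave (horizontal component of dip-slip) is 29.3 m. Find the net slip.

dip-slip = heave / cos(dip) = 29.3 / cos(78°) = 140.9 m
net slip = dip-slip / sin(rake) = 140.9 / sin(32.4°) = 263 m

263 m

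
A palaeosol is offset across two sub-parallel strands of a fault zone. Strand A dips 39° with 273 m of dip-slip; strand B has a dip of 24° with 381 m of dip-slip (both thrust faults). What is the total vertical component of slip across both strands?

throw_A = 273 × sin(39°) = 171.8 m
throw_B = 381 × sin(24°) = 155 m
total = 171.8 + 155 = 327 m

327 m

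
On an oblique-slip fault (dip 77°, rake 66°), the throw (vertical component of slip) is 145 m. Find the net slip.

163 m

dip-slip = throw / sin(dip) = 145 / sin(77°) = 148.8 m
net slip = dip-slip / sin(rake) = 148.8 / sin(66°) = 163 m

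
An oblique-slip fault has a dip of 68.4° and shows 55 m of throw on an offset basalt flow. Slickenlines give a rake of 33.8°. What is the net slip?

dip-slip = throw / sin(dip) = 55 / sin(68.4°) = 59.15 m
net slip = dip-slip / sin(rake) = 59.15 / sin(33.8°) = 106 m

106 m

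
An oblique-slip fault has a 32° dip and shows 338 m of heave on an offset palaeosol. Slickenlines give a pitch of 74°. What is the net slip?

dip-slip = heave / cos(dip) = 338 / cos(32°) = 398.6 m
net slip = dip-slip / sin(rake) = 398.6 / sin(74°) = 415 m

415 m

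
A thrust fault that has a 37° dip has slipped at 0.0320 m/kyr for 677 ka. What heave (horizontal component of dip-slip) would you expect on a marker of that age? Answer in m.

17.3 m

dip-slip = rate × time = 0.0320 m/kyr × 677 ka = 21.66 m
heave = dip-slip × cos(dip) = 21.66 × cos(37°) = 17.3 m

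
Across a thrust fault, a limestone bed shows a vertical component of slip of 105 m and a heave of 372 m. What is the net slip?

net slip = √(throw² + heave²) = √(105² + 372²) = 387 m

387 m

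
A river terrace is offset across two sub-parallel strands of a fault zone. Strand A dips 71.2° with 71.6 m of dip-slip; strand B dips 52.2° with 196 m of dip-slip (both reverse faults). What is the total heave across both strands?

143 m

heave_A = 71.6 × cos(71.2°) = 23.07 m
heave_B = 196 × cos(52.2°) = 120.1 m
total = 23.07 + 120.1 = 143 m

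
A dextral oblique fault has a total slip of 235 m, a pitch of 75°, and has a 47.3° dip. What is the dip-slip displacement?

dip-slip = net slip × sin(rake) = 235 m × sin(75°) = 227 m

227 m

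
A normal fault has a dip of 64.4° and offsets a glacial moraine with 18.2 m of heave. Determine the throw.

38 m

throw = heave × tan(dip) = 18.2 × tan(64.4°) = 38 m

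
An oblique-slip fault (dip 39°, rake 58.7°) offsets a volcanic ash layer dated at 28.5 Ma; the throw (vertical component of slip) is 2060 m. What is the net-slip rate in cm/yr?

dip-slip = throw / sin(dip) = 2060 / sin(39°) = 3273 m
net slip = dip-slip / sin(rake) = 3273 / sin(58.7°) = 3831 m
rate = 3831 m / 28.5 Ma = 0.000134 m/yr = 0.0134 cm/yr

0.0134 cm/yr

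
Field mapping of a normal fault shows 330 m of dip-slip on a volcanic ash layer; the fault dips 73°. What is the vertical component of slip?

316 m

throw = dip-slip × sin(dip) = 330 m × sin(73°) = 316 m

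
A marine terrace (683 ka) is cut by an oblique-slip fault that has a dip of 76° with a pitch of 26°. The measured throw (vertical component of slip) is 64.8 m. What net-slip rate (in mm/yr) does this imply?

dip-slip = throw / sin(dip) = 64.8 / sin(76°) = 66.78 m
net slip = dip-slip / sin(rake) = 66.78 / sin(26°) = 152.3 m
rate = 152.3 m / 683 ka = 0.000223 m/yr = 0.223 mm/yr

0.223 mm/yr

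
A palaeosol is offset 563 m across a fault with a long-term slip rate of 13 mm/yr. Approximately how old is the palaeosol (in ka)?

43.3 ka

age = offset / rate = 563 m / (13 mm/yr) = 43300 yr = 43.3 ka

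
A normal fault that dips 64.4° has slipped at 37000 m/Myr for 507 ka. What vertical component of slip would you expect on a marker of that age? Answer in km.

16.9 km

dip-slip = rate × time = 37000 m/Myr × 507 ka = 18760 m
throw = dip-slip × sin(dip) = 18760 × sin(64.4°) = 16900 m = 16.9 km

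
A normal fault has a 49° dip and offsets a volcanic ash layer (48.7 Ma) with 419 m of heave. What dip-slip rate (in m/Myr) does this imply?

13.1 m/Myr

dip-slip = heave / cos(dip) = 419 m / cos(49°) = 638.7 m
rate = 638.7 m / 48.7 Ma = 0.0000131 m/yr = 13.1 m/Myr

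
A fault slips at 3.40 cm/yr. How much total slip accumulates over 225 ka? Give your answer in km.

slip = rate × time = 3.40 cm/yr × 225 ka = 7650 m = 7.65 km

7.65 km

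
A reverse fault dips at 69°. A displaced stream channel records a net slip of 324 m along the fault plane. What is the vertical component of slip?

throw = dip-slip × sin(dip) = 324 m × sin(69°) = 302 m

302 m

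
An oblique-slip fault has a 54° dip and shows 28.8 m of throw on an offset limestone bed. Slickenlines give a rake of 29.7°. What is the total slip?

dip-slip = throw / sin(dip) = 28.8 / sin(54°) = 35.60 m
net slip = dip-slip / sin(rake) = 35.60 / sin(29.7°) = 71.9 m

71.9 m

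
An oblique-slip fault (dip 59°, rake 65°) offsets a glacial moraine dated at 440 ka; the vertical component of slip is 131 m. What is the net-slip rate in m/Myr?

dip-slip = throw / sin(dip) = 131 / sin(59°) = 152.8 m
net slip = dip-slip / sin(rake) = 152.8 / sin(65°) = 168.6 m
rate = 168.6 m / 440 ka = 0.000383 m/yr = 383 m/Myr

383 m/Myr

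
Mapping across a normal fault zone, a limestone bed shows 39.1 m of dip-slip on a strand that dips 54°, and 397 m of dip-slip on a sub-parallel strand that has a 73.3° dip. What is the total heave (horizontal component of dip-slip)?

137 m

heave_A = 39.1 × cos(54°) = 22.98 m
heave_B = 397 × cos(73.3°) = 114.1 m
total = 22.98 + 114.1 = 137 m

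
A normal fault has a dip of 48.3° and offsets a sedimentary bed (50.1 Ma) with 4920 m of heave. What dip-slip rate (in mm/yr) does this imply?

0.148 mm/yr

dip-slip = heave / cos(dip) = 4920 m / cos(48.3°) = 7396 m
rate = 7396 m / 50.1 Ma = 0.000148 m/yr = 0.148 mm/yr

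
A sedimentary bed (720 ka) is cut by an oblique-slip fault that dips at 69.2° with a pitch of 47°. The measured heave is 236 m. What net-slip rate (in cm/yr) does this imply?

0.126 cm/yr

dip-slip = heave / cos(dip) = 236 / cos(69.2°) = 664.6 m
net slip = dip-slip / sin(rake) = 664.6 / sin(47°) = 908.7 m
rate = 908.7 m / 720 ka = 0.00126 m/yr = 0.126 cm/yr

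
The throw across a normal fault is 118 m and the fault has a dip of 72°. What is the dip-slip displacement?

124 m

dip-slip = throw / sin(dip) = 118 / sin(72°) = 124 m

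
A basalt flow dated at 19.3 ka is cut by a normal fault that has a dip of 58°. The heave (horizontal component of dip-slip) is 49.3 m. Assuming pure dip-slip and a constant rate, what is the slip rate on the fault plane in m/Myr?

dip-slip = heave / cos(dip) = 49.3 m / cos(58°) = 93.03 m
rate = 93.03 m / 19.3 ka = 0.00482 m/yr = 4820 m/Myr

4820 m/Myr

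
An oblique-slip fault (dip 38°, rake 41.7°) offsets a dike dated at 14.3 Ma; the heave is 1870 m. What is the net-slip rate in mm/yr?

0.249 mm/yr

dip-slip = heave / cos(dip) = 1870 / cos(38°) = 2373 m
net slip = dip-slip / sin(rake) = 2373 / sin(41.7°) = 3567 m
rate = 3567 m / 14.3 Ma = 0.000249 m/yr = 0.249 mm/yr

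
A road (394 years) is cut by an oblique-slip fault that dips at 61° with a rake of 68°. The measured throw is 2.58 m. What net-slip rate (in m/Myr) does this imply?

dip-slip = throw / sin(dip) = 2.58 / sin(61°) = 2.950 m
net slip = dip-slip / sin(rake) = 2.950 / sin(68°) = 3.182 m
rate = 3.182 m / 394 years = 0.00807 m/yr = 8070 m/Myr

8070 m/Myr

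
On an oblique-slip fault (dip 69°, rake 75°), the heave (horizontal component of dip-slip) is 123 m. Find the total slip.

355 m

dip-slip = heave / cos(dip) = 123 / cos(69°) = 343.2 m
net slip = dip-slip / sin(rake) = 343.2 / sin(75°) = 355 m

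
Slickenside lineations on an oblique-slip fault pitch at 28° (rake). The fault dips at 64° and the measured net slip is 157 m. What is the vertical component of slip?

dip-slip = net slip × sin(rake) = 157 m × sin(28°) = 73.71 m
throw = dip-slip × sin(dip) = 73.71 × sin(64°) = 66.2 m

66.2 m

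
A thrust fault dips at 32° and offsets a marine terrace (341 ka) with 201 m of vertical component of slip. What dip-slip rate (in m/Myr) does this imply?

1110 m/Myr

dip-slip = throw / sin(dip) = 201 m / sin(32°) = 379.3 m
rate = 379.3 m / 341 ka = 0.00111 m/yr = 1110 m/Myr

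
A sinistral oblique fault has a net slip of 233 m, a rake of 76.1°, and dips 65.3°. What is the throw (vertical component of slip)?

dip-slip = net slip × sin(rake) = 233 m × sin(76.1°) = 226.2 m
throw = dip-slip × sin(dip) = 226.2 × sin(65.3°) = 205 m

205 m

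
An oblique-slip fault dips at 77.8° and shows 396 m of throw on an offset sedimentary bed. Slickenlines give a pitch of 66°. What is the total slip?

dip-slip = throw / sin(dip) = 396 / sin(77.8°) = 405.1 m
net slip = dip-slip / sin(rake) = 405.1 / sin(66°) = 443 m

443 m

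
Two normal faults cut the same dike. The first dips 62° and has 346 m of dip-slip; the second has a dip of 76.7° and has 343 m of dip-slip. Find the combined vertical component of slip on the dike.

639 m

throw_A = 346 × sin(62°) = 305.5 m
throw_B = 343 × sin(76.7°) = 333.8 m
total = 305.5 + 333.8 = 639 m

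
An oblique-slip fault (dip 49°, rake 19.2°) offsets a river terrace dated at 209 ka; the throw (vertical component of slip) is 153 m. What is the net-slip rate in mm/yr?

2.95 mm/yr

dip-slip = throw / sin(dip) = 153 / sin(49°) = 202.7 m
net slip = dip-slip / sin(rake) = 202.7 / sin(19.2°) = 616.4 m
rate = 616.4 m / 209 ka = 0.00295 m/yr = 2.95 mm/yr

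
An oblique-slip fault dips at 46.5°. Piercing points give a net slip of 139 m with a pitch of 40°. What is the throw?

64.8 m

dip-slip = net slip × sin(rake) = 139 m × sin(40°) = 89.35 m
throw = dip-slip × sin(dip) = 89.35 × sin(46.5°) = 64.8 m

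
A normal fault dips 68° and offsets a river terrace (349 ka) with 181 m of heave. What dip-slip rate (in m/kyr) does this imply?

dip-slip = heave / cos(dip) = 181 m / cos(68°) = 483.2 m
rate = 483.2 m / 349 ka = 0.00138 m/yr = 1.38 m/kyr

1.38 m/kyr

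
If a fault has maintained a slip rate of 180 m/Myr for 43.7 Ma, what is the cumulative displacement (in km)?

7.87 km

slip = rate × time = 180 m/Myr × 43.7 Ma = 7870 m = 7.87 km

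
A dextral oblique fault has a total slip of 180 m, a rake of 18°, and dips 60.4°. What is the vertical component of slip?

48.4 m

dip-slip = net slip × sin(rake) = 180 m × sin(18°) = 55.62 m
throw = dip-slip × sin(dip) = 55.62 × sin(60.4°) = 48.4 m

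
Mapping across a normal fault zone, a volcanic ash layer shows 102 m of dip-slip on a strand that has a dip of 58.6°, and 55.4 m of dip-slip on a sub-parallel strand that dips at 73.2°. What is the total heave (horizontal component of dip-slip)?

heave_A = 102 × cos(58.6°) = 53.14 m
heave_B = 55.4 × cos(73.2°) = 16.01 m
total = 53.14 + 16.01 = 69.2 m

69.2 m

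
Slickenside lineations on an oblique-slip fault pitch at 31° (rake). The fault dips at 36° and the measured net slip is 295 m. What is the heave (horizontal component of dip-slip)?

123 m

dip-slip = net slip × sin(rake) = 295 m × sin(31°) = 151.9 m
heave = dip-slip × cos(dip) = 151.9 × cos(36°) = 123 m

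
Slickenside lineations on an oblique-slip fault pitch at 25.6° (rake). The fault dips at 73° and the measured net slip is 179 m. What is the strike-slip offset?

161 m

strike-slip = net slip × cos(rake) = 179 m × cos(25.6°) = 161 m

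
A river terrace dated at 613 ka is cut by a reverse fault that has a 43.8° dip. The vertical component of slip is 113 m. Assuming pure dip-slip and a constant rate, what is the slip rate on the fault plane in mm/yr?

dip-slip = throw / sin(dip) = 113 m / sin(43.8°) = 163.3 m
rate = 163.3 m / 613 ka = 0.000266 m/yr = 0.266 mm/yr

0.266 mm/yr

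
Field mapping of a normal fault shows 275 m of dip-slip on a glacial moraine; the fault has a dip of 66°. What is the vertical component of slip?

throw = dip-slip × sin(dip) = 275 m × sin(66°) = 251 m

251 m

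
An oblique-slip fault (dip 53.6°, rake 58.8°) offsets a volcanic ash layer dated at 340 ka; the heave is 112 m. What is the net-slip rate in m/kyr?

dip-slip = heave / cos(dip) = 112 / cos(53.6°) = 188.7 m
net slip = dip-slip / sin(rake) = 188.7 / sin(58.8°) = 220.7 m
rate = 220.7 m / 340 ka = 0.000649 m/yr = 0.649 m/kyr

0.649 m/kyr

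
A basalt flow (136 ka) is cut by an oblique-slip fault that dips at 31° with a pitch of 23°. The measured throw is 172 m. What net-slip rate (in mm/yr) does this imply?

dip-slip = throw / sin(dip) = 172 / sin(31°) = 334 m
net slip = dip-slip / sin(rake) = 334 / sin(23°) = 854.7 m
rate = 854.7 m / 136 ka = 0.00628 m/yr = 6.28 mm/yr

6.28 mm/yr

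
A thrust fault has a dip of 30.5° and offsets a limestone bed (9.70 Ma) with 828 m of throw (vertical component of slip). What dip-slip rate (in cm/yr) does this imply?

dip-slip = throw / sin(dip) = 828 m / sin(30.5°) = 1631 m
rate = 1631 m / 9.70 Ma = 0.000168 m/yr = 0.0168 cm/yr

0.0168 cm/yr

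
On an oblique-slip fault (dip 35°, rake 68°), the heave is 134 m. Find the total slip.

dip-slip = heave / cos(dip) = 134 / cos(35°) = 163.6 m
net slip = dip-slip / sin(rake) = 163.6 / sin(68°) = 176 m

176 m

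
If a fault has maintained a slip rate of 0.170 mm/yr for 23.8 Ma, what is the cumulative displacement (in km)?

4.05 km

slip = rate × time = 0.170 mm/yr × 23.8 Ma = 4050 m = 4.05 km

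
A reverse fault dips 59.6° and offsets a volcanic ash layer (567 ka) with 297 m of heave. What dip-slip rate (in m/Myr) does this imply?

dip-slip = heave / cos(dip) = 297 m / cos(59.6°) = 586.9 m
rate = 586.9 m / 567 ka = 0.00104 m/yr = 1040 m/Myr

1040 m/Myr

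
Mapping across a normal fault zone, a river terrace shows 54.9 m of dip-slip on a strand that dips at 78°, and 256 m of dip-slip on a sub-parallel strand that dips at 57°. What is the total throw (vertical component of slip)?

268 m

throw_A = 54.9 × sin(78°) = 53.70 m
throw_B = 256 × sin(57°) = 214.7 m
total = 53.70 + 214.7 = 268 m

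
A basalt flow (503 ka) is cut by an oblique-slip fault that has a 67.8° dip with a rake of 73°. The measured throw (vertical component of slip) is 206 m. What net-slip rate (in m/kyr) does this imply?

dip-slip = throw / sin(dip) = 206 / sin(67.8°) = 222.5 m
net slip = dip-slip / sin(rake) = 222.5 / sin(73°) = 232.7 m
rate = 232.7 m / 503 ka = 0.000463 m/yr = 0.463 m/kyr

0.463 m/kyr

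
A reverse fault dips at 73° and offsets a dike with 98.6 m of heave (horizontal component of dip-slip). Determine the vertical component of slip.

323 m

throw = heave × tan(dip) = 98.6 × tan(73°) = 323 m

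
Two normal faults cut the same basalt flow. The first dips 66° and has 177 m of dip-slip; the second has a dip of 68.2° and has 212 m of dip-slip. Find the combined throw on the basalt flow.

359 m

throw_A = 177 × sin(66°) = 161.7 m
throw_B = 212 × sin(68.2°) = 196.8 m
total = 161.7 + 196.8 = 359 m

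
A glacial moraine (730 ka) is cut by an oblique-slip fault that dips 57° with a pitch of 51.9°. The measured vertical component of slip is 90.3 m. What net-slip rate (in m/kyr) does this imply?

0.187 m/kyr

dip-slip = throw / sin(dip) = 90.3 / sin(57°) = 107.7 m
net slip = dip-slip / sin(rake) = 107.7 / sin(51.9°) = 136.8 m
rate = 136.8 m / 730 ka = 0.000187 m/yr = 0.187 m/kyr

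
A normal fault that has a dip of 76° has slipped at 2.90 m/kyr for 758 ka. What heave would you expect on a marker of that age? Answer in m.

dip-slip = rate × time = 2.90 m/kyr × 758 ka = 2198 m
heave = dip-slip × cos(dip) = 2198 × cos(76°) = 532 m

532 m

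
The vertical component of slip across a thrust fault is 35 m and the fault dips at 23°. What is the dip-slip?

89.6 m

dip-slip = throw / sin(dip) = 35 / sin(23°) = 89.6 m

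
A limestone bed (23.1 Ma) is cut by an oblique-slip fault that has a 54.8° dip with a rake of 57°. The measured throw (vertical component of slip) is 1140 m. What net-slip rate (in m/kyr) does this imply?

dip-slip = throw / sin(dip) = 1140 / sin(54.8°) = 1395 m
net slip = dip-slip / sin(rake) = 1395 / sin(57°) = 1663 m
rate = 1663 m / 23.1 Ma = 0.0000720 m/yr = 0.0720 m/kyr

0.0720 m/kyr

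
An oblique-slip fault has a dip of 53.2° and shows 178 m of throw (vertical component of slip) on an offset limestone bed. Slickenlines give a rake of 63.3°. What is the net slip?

dip-slip = throw / sin(dip) = 178 / sin(53.2°) = 222.3 m
net slip = dip-slip / sin(rake) = 222.3 / sin(63.3°) = 249 m

249 m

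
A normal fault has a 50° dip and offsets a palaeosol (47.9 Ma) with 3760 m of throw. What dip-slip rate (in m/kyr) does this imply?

dip-slip = throw / sin(dip) = 3760 m / sin(50°) = 4908 m
rate = 4908 m / 47.9 Ma = 0.000102 m/yr = 0.102 m/kyr

0.102 m/kyr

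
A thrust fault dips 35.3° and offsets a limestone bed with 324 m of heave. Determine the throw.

229 m

throw = heave × tan(dip) = 324 × tan(35.3°) = 229 m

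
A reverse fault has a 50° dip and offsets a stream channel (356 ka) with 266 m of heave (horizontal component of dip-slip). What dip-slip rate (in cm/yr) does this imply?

0.116 cm/yr

dip-slip = heave / cos(dip) = 266 m / cos(50°) = 413.8 m
rate = 413.8 m / 356 ka = 0.00116 m/yr = 0.116 cm/yr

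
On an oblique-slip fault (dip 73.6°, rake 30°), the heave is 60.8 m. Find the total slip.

dip-slip = heave / cos(dip) = 60.8 / cos(73.6°) = 215.3 m
net slip = dip-slip / sin(rake) = 215.3 / sin(30°) = 431 m

431 m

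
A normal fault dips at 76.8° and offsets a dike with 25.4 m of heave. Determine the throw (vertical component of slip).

throw = heave × tan(dip) = 25.4 × tan(76.8°) = 108 m

108 m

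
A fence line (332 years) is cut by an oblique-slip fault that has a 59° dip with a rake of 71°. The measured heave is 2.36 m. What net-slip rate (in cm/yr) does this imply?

dip-slip = heave / cos(dip) = 2.36 / cos(59°) = 4.582 m
net slip = dip-slip / sin(rake) = 4.582 / sin(71°) = 4.846 m
rate = 4.846 m / 332 years = 0.0146 m/yr = 1.46 cm/yr

1.46 cm/yr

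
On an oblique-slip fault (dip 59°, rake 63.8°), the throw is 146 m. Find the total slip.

dip-slip = throw / sin(dip) = 146 / sin(59°) = 170.3 m
net slip = dip-slip / sin(rake) = 170.3 / sin(63.8°) = 190 m

190 m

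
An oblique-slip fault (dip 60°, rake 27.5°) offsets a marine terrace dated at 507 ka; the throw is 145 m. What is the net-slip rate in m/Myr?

dip-slip = throw / sin(dip) = 145 / sin(60°) = 167.4 m
net slip = dip-slip / sin(rake) = 167.4 / sin(27.5°) = 362.6 m
rate = 362.6 m / 507 ka = 0.000715 m/yr = 715 m/Myr

715 m/Myr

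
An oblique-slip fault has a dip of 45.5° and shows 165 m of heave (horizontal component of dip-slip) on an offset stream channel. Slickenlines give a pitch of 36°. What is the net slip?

dip-slip = heave / cos(dip) = 165 / cos(45.5°) = 235.4 m
net slip = dip-slip / sin(rake) = 235.4 / sin(36°) = 401 m

401 m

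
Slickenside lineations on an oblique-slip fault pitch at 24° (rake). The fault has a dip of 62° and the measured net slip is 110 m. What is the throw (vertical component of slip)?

dip-slip = net slip × sin(rake) = 110 m × sin(24°) = 44.74 m
throw = dip-slip × sin(dip) = 44.74 × sin(62°) = 39.5 m

39.5 m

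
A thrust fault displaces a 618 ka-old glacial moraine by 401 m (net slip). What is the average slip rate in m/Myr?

rate = 401 m / 618 ka = 0.000649 m/yr = 649 m/Myr

649 m/Myr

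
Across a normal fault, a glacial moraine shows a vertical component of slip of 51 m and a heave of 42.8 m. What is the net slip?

66.6 m

net slip = √(throw² + heave²) = √(51² + 42.8²) = 66.6 m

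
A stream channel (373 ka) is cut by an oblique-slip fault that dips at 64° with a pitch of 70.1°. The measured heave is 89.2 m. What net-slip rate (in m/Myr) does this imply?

580 m/Myr

dip-slip = heave / cos(dip) = 89.2 / cos(64°) = 203.5 m
net slip = dip-slip / sin(rake) = 203.5 / sin(70.1°) = 216.4 m
rate = 216.4 m / 373 ka = 0.000580 m/yr = 580 m/Myr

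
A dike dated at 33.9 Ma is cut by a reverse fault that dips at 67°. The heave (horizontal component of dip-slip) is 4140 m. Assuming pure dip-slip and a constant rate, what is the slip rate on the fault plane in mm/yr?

dip-slip = heave / cos(dip) = 4140 m / cos(67°) = 10600 m
rate = 10600 m / 33.9 Ma = 0.000313 m/yr = 0.313 mm/yr

0.313 mm/yr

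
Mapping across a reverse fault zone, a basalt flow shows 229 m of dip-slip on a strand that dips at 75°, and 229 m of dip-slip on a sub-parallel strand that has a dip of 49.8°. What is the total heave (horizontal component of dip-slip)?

heave_A = 229 × cos(75°) = 59.27 m
heave_B = 229 × cos(49.8°) = 147.8 m
total = 59.27 + 147.8 = 207 m

207 m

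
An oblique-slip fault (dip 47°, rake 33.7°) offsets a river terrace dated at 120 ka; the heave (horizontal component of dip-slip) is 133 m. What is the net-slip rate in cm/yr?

0.293 cm/yr

dip-slip = heave / cos(dip) = 133 / cos(47°) = 195 m
net slip = dip-slip / sin(rake) = 195 / sin(33.7°) = 351.5 m
rate = 351.5 m / 120 ka = 0.00293 m/yr = 0.293 cm/yr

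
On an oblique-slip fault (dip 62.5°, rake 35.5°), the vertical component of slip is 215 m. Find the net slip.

dip-slip = throw / sin(dip) = 215 / sin(62.5°) = 242.4 m
net slip = dip-slip / sin(rake) = 242.4 / sin(35.5°) = 417 m

417 m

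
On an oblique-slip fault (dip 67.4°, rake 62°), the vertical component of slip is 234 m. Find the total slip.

dip-slip = throw / sin(dip) = 234 / sin(67.4°) = 253.5 m
net slip = dip-slip / sin(rake) = 253.5 / sin(62°) = 287 m

287 m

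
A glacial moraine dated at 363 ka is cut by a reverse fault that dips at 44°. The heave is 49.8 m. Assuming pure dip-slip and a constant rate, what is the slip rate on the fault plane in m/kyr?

0.191 m/kyr

dip-slip = heave / cos(dip) = 49.8 m / cos(44°) = 69.23 m
rate = 69.23 m / 363 ka = 0.000191 m/yr = 0.191 m/kyr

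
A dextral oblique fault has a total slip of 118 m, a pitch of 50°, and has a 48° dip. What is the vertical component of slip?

67.2 m

dip-slip = net slip × sin(rake) = 118 m × sin(50°) = 90.39 m
throw = dip-slip × sin(dip) = 90.39 × sin(48°) = 67.2 m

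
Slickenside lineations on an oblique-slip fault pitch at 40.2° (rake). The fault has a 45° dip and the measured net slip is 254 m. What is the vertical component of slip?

116 m

dip-slip = net slip × sin(rake) = 254 m × sin(40.2°) = 163.9 m
throw = dip-slip × sin(dip) = 163.9 × sin(45°) = 116 m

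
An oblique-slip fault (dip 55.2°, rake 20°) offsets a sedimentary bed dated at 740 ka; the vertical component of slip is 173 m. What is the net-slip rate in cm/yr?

dip-slip = throw / sin(dip) = 173 / sin(55.2°) = 210.7 m
net slip = dip-slip / sin(rake) = 210.7 / sin(20°) = 616 m
rate = 616 m / 740 ka = 0.000832 m/yr = 0.0832 cm/yr

0.0832 cm/yr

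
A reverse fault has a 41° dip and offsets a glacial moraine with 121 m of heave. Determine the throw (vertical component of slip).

105 m

throw = heave × tan(dip) = 121 × tan(41°) = 105 m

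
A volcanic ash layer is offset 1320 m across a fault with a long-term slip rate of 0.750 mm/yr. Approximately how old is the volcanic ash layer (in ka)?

1760 ka

age = offset / rate = 1320 m / (0.750 mm/yr) = 1.76e+06 yr = 1760 ka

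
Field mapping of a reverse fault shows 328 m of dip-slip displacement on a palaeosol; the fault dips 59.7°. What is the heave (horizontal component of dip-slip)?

165 m

heave = dip-slip × cos(dip) = 328 m × cos(59.7°) = 165 m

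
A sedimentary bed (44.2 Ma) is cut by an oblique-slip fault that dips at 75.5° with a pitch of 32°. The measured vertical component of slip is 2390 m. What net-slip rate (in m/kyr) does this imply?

dip-slip = throw / sin(dip) = 2390 / sin(75.5°) = 2469 m
net slip = dip-slip / sin(rake) = 2469 / sin(32°) = 4659 m
rate = 4659 m / 44.2 Ma = 0.000105 m/yr = 0.105 m/kyr

0.105 m/kyr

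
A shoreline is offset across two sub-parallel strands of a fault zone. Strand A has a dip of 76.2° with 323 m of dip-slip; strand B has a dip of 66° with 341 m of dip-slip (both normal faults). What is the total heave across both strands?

216 m

heave_A = 323 × cos(76.2°) = 77.05 m
heave_B = 341 × cos(66°) = 138.7 m
total = 77.05 + 138.7 = 216 m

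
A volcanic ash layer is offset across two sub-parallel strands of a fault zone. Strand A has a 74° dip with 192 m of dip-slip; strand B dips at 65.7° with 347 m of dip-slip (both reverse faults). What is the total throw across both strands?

throw_A = 192 × sin(74°) = 184.6 m
throw_B = 347 × sin(65.7°) = 316.3 m
total = 184.6 + 316.3 = 501 m

501 m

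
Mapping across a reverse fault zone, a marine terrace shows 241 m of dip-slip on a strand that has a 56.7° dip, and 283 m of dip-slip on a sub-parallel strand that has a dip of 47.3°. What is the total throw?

409 m

throw_A = 241 × sin(56.7°) = 201.4 m
throw_B = 283 × sin(47.3°) = 208 m
total = 201.4 + 208 = 409 m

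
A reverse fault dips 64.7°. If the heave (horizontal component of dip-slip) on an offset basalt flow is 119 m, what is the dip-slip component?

dip-slip = heave / cos(dip) = 119 / cos(64.7°) = 278 m

278 m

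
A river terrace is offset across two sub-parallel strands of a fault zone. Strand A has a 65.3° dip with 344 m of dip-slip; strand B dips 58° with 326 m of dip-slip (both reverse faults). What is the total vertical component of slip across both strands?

589 m

throw_A = 344 × sin(65.3°) = 312.5 m
throw_B = 326 × sin(58°) = 276.5 m
total = 312.5 + 276.5 = 589 m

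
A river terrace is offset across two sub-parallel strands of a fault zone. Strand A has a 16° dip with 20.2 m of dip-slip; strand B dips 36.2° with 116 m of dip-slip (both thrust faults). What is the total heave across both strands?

113 m

heave_A = 20.2 × cos(16°) = 19.42 m
heave_B = 116 × cos(36.2°) = 93.61 m
total = 19.42 + 93.61 = 113 m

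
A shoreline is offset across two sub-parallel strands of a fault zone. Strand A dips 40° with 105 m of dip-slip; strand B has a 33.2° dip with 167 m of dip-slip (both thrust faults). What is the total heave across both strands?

220 m

heave_A = 105 × cos(40°) = 80.43 m
heave_B = 167 × cos(33.2°) = 139.7 m
total = 80.43 + 139.7 = 220 m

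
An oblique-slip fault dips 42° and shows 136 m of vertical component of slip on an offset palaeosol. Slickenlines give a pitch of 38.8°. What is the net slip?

dip-slip = throw / sin(dip) = 136 / sin(42°) = 203.2 m
net slip = dip-slip / sin(rake) = 203.2 / sin(38.8°) = 324 m

324 m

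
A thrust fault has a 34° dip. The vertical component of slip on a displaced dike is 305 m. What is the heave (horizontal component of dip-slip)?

452 m

heave = throw / tan(dip) = 305 / tan(34°) = 452 m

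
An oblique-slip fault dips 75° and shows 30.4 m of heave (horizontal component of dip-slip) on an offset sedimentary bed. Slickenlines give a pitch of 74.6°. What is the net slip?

122 m

dip-slip = heave / cos(dip) = 30.4 / cos(75°) = 117.5 m
net slip = dip-slip / sin(rake) = 117.5 / sin(74.6°) = 122 m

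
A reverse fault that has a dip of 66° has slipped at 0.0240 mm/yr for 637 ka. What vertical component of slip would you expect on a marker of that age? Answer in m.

dip-slip = rate × time = 0.0240 mm/yr × 637 ka = 15.29 m
throw = dip-slip × sin(dip) = 15.29 × sin(66°) = 14 m

14 m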